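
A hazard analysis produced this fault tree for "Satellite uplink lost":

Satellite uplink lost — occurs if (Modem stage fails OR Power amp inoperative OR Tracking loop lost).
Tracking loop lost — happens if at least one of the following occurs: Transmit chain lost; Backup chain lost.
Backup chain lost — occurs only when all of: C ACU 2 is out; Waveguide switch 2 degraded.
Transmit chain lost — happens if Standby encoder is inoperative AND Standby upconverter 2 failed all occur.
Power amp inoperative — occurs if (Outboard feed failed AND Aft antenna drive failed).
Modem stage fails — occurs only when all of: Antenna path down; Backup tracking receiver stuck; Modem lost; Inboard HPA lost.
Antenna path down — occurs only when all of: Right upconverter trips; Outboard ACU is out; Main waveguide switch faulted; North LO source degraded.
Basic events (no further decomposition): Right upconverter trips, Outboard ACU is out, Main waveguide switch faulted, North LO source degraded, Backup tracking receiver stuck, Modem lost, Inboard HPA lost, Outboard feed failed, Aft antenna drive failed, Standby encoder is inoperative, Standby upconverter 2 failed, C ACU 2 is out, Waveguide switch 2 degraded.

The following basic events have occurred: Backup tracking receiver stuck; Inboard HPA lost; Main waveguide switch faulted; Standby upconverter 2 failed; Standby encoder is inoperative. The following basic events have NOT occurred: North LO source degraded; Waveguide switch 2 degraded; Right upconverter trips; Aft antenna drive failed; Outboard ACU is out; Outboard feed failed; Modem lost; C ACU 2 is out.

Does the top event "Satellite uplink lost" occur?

Yes

Antenna path down [AND]: Right upconverter trips=not, Outboard ACU is out=not, Main waveguide switch faulted=occurs, North LO source degraded=not → not all inputs occur → does not occur.
Modem stage fails [AND]: Antenna path down=not, Backup tracking receiver stuck=occurs, Modem lost=not, Inboard HPA lost=occurs → not all inputs occur → does not occur.
Power amp inoperative [AND]: Outboard feed failed=not, Aft antenna drive failed=not → not all inputs occur → does not occur.
Transmit chain lost [AND]: Standby encoder is inoperative=occurs, Standby upconverter 2 failed=occurs → all inputs occur → occurs.
Backup chain lost [AND]: C ACU 2 is out=not, Waveguide switch 2 degraded=not → not all inputs occur → does not occur.
Tracking loop lost [OR]: Transmit chain lost=occurs, Backup chain lost=not → at least one input occurs → occurs.
Satellite uplink lost [OR]: Modem stage fails=not, Power amp inoperative=not, Tracking loop lost=occurs → at least one input occurs → occurs.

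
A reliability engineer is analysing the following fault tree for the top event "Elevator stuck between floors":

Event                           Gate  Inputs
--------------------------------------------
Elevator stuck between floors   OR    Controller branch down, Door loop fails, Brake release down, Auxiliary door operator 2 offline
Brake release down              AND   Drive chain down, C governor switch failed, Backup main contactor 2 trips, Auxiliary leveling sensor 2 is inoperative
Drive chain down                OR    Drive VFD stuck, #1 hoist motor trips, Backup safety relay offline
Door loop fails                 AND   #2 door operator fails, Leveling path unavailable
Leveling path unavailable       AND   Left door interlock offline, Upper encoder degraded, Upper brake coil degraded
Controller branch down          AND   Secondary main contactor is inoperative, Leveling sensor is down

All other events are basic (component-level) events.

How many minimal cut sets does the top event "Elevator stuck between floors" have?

6

Controller branch down [AND]: one cut set from each child combined → 1 × 1 = 1 cut set(s).
Leveling path unavailable [AND]: one cut set from each child combined → 1 × 1 × 1 = 1 cut set(s).
Door loop fails [AND]: one cut set from each child combined → 1 × 1 = 1 cut set(s).
Drive chain down [OR]: union of children's cut sets → 3 cut set(s).
Brake release down [AND]: one cut set from each child combined → 3 × 1 × 1 × 1 = 3 cut set(s).
Elevator stuck between floors [OR]: union of children's cut sets → 6 cut set(s).
Minimal cut sets: {Leveling sensor is down, Secondary main contactor is inoperative}; {#2 door operator fails, Left door interlock offline, Upper brake coil degraded, Upper encoder degraded}; {Auxiliary leveling sensor 2 is inoperative, Backup main contactor 2 trips, C governor switch failed, Drive VFD stuck}; {#1 hoist motor trips, Auxiliary leveling sensor 2 is inoperative, Backup main contactor 2 trips, C governor switch failed}; {Auxiliary leveling sensor 2 is inoperative, Backup main contactor 2 trips, Backup safety relay offline, C governor switch failed}; {Auxiliary door operator 2 offline}.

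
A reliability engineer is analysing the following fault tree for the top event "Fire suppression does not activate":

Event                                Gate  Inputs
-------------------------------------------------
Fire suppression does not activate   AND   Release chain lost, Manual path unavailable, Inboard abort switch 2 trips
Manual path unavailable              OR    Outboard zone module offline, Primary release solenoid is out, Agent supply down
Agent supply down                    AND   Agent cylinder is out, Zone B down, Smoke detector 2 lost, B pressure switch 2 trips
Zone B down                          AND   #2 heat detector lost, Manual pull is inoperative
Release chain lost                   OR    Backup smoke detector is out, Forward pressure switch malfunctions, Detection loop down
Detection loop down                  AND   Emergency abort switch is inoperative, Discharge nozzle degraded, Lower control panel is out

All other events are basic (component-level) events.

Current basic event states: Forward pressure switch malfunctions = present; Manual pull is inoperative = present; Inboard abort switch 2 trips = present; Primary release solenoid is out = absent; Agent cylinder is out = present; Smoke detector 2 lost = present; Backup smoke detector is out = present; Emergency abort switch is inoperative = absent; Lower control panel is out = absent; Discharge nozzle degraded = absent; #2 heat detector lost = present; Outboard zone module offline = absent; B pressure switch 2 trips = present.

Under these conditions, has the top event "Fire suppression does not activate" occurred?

Yes

Detection loop down [AND]: Emergency abort switch is inoperative=not, Discharge nozzle degraded=not, Lower control panel is out=not → not all inputs occur → does not occur.
Release chain lost [OR]: Backup smoke detector is out=occurs, Forward pressure switch malfunctions=occurs, Detection loop down=not → at least one input occurs → occurs.
Zone B down [AND]: #2 heat detector lost=occurs, Manual pull is inoperative=occurs → all inputs occur → occurs.
Agent supply down [AND]: Agent cylinder is out=occurs, Zone B down=occurs, Smoke detector 2 lost=occurs, B pressure switch 2 trips=occurs → all inputs occur → occurs.
Manual path unavailable [OR]: Outboard zone module offline=not, Primary release solenoid is out=not, Agent supply down=occurs → at least one input occurs → occurs.
Fire suppression does not activate [AND]: Release chain lost=occurs, Manual path unavailable=occurs, Inboard abort switch 2 trips=occurs → all inputs occur → occurs.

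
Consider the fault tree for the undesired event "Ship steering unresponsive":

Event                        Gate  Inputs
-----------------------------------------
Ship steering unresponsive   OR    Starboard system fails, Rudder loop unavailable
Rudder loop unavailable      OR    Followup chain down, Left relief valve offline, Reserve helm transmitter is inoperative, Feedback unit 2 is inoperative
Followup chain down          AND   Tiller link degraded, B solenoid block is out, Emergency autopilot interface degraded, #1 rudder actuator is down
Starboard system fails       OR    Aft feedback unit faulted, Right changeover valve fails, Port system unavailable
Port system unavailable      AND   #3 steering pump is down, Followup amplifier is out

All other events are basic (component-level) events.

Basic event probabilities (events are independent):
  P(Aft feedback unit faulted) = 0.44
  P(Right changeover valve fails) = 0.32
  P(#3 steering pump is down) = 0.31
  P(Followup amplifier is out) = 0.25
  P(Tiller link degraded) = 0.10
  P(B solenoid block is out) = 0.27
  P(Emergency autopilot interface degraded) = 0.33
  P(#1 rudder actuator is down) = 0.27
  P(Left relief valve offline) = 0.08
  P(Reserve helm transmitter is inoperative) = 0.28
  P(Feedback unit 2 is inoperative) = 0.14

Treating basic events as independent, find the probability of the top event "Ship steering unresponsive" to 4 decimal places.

P(Port system unavailable) [AND] = 0.31 × 0.25 = 0.077500
P(Starboard system fails) [OR] = 1 − (1−0.44) × (1−0.32) × (1−0.077500) = 0.648712
P(Followup chain down) [AND] = 0.10 × 0.27 × 0.33 × 0.27 = 0.002406
P(Rudder loop unavailable) [OR] = 1 − (1−0.002406) × (1−0.08) × (1−0.28) × (1−0.14) = 0.431707
P(Ship steering unresponsive) [OR] = 1 − (1−0.648712) × (1−0.431707) = 0.800365
Rounded to 4 decimal places: P(Ship steering unresponsive) ≈ 0.8004.

0.8004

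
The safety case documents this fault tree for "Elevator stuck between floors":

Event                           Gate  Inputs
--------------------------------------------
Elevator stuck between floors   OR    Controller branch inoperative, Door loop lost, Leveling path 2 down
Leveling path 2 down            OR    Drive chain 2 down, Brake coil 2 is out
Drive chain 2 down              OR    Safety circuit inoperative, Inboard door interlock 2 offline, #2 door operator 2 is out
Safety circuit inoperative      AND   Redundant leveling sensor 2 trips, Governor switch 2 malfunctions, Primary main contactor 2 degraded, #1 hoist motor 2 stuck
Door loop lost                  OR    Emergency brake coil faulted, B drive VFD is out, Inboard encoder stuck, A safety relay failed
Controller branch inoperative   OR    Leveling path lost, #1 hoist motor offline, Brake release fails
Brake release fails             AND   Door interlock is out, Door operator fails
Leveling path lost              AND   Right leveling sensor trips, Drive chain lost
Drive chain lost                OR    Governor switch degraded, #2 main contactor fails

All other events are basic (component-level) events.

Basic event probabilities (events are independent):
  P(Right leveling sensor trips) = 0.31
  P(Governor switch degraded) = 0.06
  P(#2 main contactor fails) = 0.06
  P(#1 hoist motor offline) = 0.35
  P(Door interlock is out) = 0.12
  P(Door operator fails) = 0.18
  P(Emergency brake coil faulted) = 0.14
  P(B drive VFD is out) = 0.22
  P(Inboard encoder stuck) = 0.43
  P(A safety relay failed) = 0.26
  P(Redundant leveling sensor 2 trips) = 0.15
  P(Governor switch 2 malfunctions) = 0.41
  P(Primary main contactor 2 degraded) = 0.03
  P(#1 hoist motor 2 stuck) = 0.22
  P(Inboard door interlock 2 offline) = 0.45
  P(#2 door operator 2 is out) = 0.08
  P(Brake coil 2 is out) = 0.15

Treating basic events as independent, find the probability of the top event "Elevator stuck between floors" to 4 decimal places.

P(Drive chain lost) [OR] = 1 − (1−0.06) × (1−0.06) = 0.116400
P(Leveling path lost) [AND] = 0.31 × 0.116400 = 0.036084
P(Brake release fails) [AND] = 0.12 × 0.18 = 0.021600
P(Controller branch inoperative) [OR] = 1 − (1−0.036084) × (1−0.35) × (1−0.021600) = 0.386988
P(Door loop lost) [OR] = 1 − (1−0.14) × (1−0.22) × (1−0.43) × (1−0.26) = 0.717057
P(Safety circuit inoperative) [AND] = 0.15 × 0.41 × 0.03 × 0.22 = 0.000406
P(Drive chain 2 down) [OR] = 1 − (1−0.000406) × (1−0.45) × (1−0.08) = 0.494205
P(Leveling path 2 down) [OR] = 1 − (1−0.494205) × (1−0.15) = 0.570074
P(Elevator stuck between floors) [OR] = 1 − (1−0.386988) × (1−0.717057) × (1−0.570074) = 0.925430
Rounded to 4 decimal places: P(Elevator stuck between floors) ≈ 0.9254.

0.9254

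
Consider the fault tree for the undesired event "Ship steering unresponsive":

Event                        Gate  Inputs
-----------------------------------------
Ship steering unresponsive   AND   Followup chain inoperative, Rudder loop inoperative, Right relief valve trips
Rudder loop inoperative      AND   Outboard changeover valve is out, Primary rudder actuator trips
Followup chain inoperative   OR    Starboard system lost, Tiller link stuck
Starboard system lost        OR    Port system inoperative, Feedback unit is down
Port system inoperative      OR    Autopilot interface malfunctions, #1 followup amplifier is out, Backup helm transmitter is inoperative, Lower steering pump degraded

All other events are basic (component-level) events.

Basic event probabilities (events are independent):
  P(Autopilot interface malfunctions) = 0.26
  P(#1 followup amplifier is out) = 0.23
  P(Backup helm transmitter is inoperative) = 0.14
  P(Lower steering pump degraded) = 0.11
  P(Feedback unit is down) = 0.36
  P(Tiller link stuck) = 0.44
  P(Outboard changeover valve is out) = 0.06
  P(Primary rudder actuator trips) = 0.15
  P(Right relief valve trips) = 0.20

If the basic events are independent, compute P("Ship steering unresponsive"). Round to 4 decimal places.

0.0015

P(Port system inoperative) [OR] = 1 − (1−0.26) × (1−0.23) × (1−0.14) × (1−0.11) = 0.563875
P(Starboard system lost) [OR] = 1 − (1−0.563875) × (1−0.36) = 0.720880
P(Followup chain inoperative) [OR] = 1 − (1−0.720880) × (1−0.44) = 0.843693
P(Rudder loop inoperative) [AND] = 0.06 × 0.15 = 0.009000
P(Ship steering unresponsive) [AND] = 0.843693 × 0.009000 × 0.20 = 0.001519
Rounded to 4 decimal places: P(Ship steering unresponsive) ≈ 0.0015.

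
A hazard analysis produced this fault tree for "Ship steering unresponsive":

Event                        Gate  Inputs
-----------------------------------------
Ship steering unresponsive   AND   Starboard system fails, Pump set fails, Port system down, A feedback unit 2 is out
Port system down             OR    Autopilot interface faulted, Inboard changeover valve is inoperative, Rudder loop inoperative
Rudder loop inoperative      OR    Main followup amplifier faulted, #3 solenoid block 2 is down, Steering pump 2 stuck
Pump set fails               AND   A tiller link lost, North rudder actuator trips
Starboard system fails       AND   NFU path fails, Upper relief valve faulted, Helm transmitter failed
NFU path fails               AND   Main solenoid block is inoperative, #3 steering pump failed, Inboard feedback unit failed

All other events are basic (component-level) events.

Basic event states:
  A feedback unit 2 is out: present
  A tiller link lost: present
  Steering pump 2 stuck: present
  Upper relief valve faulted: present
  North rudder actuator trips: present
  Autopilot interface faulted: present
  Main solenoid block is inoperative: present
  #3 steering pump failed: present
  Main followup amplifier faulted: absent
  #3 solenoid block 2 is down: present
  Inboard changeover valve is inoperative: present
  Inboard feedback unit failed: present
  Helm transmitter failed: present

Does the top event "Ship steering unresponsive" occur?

NFU path fails [AND]: Main solenoid block is inoperative=occurs, #3 steering pump failed=occurs, Inboard feedback unit failed=occurs → all inputs occur → occurs.
Starboard system fails [AND]: NFU path fails=occurs, Upper relief valve faulted=occurs, Helm transmitter failed=occurs → all inputs occur → occurs.
Pump set fails [AND]: A tiller link lost=occurs, North rudder actuator trips=occurs → all inputs occur → occurs.
Rudder loop inoperative [OR]: Main followup amplifier faulted=not, #3 solenoid block 2 is down=occurs, Steering pump 2 stuck=occurs → at least one input occurs → occurs.
Port system down [OR]: Autopilot interface faulted=occurs, Inboard changeover valve is inoperative=occurs, Rudder loop inoperative=occurs → at least one input occurs → occurs.
Ship steering unresponsive [AND]: Starboard system fails=occurs, Pump set fails=occurs, Port system down=occurs, A feedback unit 2 is out=occurs → all inputs occur → occurs.

Yes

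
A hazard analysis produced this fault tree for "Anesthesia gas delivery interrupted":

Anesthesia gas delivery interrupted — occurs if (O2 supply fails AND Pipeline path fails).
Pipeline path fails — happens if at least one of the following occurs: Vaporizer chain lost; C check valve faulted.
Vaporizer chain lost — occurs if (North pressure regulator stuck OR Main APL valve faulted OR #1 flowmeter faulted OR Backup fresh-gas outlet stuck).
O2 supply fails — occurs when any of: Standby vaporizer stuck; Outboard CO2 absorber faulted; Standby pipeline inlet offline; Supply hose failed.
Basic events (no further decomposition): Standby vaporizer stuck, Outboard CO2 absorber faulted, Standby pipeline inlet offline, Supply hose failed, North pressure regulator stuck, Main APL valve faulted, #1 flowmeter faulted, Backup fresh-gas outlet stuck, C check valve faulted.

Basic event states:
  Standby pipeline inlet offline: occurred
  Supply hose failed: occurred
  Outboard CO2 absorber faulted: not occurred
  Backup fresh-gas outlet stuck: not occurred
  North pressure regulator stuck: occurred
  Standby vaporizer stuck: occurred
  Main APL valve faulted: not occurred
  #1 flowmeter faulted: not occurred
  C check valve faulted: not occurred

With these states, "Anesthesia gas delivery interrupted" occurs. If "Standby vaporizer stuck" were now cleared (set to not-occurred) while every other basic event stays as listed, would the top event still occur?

Yes

Counterfactual: set "Standby vaporizer stuck" to not occurred.
O2 supply fails [OR]: Standby vaporizer stuck=not, Outboard CO2 absorber faulted=not, Standby pipeline inlet offline=occurs, Supply hose failed=occurs → at least one input occurs → occurs.
Vaporizer chain lost [OR]: North pressure regulator stuck=occurs, Main APL valve faulted=not, #1 flowmeter faulted=not, Backup fresh-gas outlet stuck=not → at least one input occurs → occurs.
Pipeline path fails [OR]: Vaporizer chain lost=occurs, C check valve faulted=not → at least one input occurs → occurs.
Anesthesia gas delivery interrupted [AND]: O2 supply fails=occurs, Pipeline path fails=occurs → all inputs occur → occurs.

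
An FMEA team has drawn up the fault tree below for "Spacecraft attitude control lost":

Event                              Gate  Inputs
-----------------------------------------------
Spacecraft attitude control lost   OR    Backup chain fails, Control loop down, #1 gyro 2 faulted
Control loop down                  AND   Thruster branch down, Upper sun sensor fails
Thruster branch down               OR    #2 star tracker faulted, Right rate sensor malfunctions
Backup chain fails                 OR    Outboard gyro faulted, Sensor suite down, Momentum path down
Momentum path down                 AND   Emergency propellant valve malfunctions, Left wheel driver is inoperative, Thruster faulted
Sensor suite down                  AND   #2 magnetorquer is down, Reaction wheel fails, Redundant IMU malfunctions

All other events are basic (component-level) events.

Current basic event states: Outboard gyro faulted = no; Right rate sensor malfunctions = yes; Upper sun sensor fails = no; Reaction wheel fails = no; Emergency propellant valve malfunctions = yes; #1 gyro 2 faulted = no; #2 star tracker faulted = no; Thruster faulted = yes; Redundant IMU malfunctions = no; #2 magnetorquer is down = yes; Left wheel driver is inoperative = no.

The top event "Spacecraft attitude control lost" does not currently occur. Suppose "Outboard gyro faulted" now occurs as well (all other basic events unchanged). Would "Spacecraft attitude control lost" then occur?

Yes

Counterfactual: set "Outboard gyro faulted" to occurred.
Sensor suite down [AND]: #2 magnetorquer is down=occurs, Reaction wheel fails=not, Redundant IMU malfunctions=not → not all inputs occur → does not occur.
Momentum path down [AND]: Emergency propellant valve malfunctions=occurs, Left wheel driver is inoperative=not, Thruster faulted=occurs → not all inputs occur → does not occur.
Backup chain fails [OR]: Outboard gyro faulted=occurs, Sensor suite down=not, Momentum path down=not → at least one input occurs → occurs.
Thruster branch down [OR]: #2 star tracker faulted=not, Right rate sensor malfunctions=occurs → at least one input occurs → occurs.
Control loop down [AND]: Thruster branch down=occurs, Upper sun sensor fails=not → not all inputs occur → does not occur.
Spacecraft attitude control lost [OR]: Backup chain fails=occurs, Control loop down=not, #1 gyro 2 faulted=not → at least one input occurs → occurs.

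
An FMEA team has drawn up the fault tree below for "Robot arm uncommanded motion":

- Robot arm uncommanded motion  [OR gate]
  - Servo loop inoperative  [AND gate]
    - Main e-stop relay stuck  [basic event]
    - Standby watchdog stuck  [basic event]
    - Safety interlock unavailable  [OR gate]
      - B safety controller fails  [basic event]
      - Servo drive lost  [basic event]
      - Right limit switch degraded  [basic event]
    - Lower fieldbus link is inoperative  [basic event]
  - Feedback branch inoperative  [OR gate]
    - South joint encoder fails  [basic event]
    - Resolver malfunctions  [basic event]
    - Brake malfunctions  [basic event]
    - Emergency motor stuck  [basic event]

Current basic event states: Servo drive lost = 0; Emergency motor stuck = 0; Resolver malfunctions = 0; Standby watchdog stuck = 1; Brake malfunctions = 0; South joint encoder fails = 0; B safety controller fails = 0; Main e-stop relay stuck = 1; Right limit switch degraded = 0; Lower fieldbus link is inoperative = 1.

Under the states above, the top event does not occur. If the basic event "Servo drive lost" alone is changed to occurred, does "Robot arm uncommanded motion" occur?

Yes

Counterfactual: set "Servo drive lost" to occurred.
Safety interlock unavailable [OR]: B safety controller fails=not, Servo drive lost=occurs, Right limit switch degraded=not → at least one input occurs → occurs.
Servo loop inoperative [AND]: Main e-stop relay stuck=occurs, Standby watchdog stuck=occurs, Safety interlock unavailable=occurs, Lower fieldbus link is inoperative=occurs → all inputs occur → occurs.
Feedback branch inoperative [OR]: South joint encoder fails=not, Resolver malfunctions=not, Brake malfunctions=not, Emergency motor stuck=not → no input occurs → does not occur.
Robot arm uncommanded motion [OR]: Servo loop inoperative=occurs, Feedback branch inoperative=not → at least one input occurs → occurs.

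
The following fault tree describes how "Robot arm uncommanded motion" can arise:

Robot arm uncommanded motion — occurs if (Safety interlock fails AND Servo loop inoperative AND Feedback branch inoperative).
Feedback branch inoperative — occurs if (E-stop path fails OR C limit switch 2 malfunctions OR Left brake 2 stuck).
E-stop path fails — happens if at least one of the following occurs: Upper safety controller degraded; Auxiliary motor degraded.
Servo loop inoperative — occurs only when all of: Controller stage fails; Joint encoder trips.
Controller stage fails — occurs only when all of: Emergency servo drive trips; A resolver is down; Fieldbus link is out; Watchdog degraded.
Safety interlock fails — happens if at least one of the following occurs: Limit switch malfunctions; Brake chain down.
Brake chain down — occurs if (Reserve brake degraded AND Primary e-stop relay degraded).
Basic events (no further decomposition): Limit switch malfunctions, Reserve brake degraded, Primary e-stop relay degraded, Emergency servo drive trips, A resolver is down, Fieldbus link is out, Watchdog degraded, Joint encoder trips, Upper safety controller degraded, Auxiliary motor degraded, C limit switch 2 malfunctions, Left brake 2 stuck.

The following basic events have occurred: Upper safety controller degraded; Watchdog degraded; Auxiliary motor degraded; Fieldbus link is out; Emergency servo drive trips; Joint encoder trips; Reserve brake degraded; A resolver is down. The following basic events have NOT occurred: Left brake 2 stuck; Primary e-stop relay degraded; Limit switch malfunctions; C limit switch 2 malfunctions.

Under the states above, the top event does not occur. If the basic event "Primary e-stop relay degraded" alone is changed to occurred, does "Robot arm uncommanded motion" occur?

Counterfactual: set "Primary e-stop relay degraded" to occurred.
Brake chain down [AND]: Reserve brake degraded=occurs, Primary e-stop relay degraded=occurs → all inputs occur → occurs.
Safety interlock fails [OR]: Limit switch malfunctions=not, Brake chain down=occurs → at least one input occurs → occurs.
Controller stage fails [AND]: Emergency servo drive trips=occurs, A resolver is down=occurs, Fieldbus link is out=occurs, Watchdog degraded=occurs → all inputs occur → occurs.
Servo loop inoperative [AND]: Controller stage fails=occurs, Joint encoder trips=occurs → all inputs occur → occurs.
E-stop path fails [OR]: Upper safety controller degraded=occurs, Auxiliary motor degraded=occurs → at least one input occurs → occurs.
Feedback branch inoperative [OR]: E-stop path fails=occurs, C limit switch 2 malfunctions=not, Left brake 2 stuck=not → at least one input occurs → occurs.
Robot arm uncommanded motion [AND]: Safety interlock fails=occurs, Servo loop inoperative=occurs, Feedback branch inoperative=occurs → all inputs occur → occurs.

Yes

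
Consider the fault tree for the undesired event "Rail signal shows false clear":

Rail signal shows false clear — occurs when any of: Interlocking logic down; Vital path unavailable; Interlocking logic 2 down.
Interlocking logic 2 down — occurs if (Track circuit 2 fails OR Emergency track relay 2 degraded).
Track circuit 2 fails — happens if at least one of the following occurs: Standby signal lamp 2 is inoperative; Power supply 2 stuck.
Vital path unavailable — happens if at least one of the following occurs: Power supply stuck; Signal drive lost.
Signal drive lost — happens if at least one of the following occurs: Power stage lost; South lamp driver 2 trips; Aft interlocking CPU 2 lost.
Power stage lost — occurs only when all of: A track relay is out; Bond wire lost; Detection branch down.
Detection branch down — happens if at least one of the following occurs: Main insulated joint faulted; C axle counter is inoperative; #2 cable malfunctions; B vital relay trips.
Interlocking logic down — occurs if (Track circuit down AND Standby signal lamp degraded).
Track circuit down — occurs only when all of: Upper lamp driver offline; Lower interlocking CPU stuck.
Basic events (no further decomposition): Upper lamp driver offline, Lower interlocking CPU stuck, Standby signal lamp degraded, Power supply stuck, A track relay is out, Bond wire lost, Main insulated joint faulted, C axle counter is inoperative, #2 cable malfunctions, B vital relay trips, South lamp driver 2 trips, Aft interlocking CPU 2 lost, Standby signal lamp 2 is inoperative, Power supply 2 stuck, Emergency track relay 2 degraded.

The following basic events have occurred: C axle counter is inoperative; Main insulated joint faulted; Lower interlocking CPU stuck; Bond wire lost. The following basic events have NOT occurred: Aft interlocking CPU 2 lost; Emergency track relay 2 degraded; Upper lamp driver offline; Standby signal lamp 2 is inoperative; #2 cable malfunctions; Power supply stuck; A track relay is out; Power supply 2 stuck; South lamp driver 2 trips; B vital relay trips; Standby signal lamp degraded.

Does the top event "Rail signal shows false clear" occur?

Track circuit down [AND]: Upper lamp driver offline=not, Lower interlocking CPU stuck=occurs → not all inputs occur → does not occur.
Interlocking logic down [AND]: Track circuit down=not, Standby signal lamp degraded=not → not all inputs occur → does not occur.
Detection branch down [OR]: Main insulated joint faulted=occurs, C axle counter is inoperative=occurs, #2 cable malfunctions=not, B vital relay trips=not → at least one input occurs → occurs.
Power stage lost [AND]: A track relay is out=not, Bond wire lost=occurs, Detection branch down=occurs → not all inputs occur → does not occur.
Signal drive lost [OR]: Power stage lost=not, South lamp driver 2 trips=not, Aft interlocking CPU 2 lost=not → no input occurs → does not occur.
Vital path unavailable [OR]: Power supply stuck=not, Signal drive lost=not → no input occurs → does not occur.
Track circuit 2 fails [OR]: Standby signal lamp 2 is inoperative=not, Power supply 2 stuck=not → no input occurs → does not occur.
Interlocking logic 2 down [OR]: Track circuit 2 fails=not, Emergency track relay 2 degraded=not → no input occurs → does not occur.
Rail signal shows false clear [OR]: Interlocking logic down=not, Vital path unavailable=not, Interlocking logic 2 down=not → no input occurs → does not occur.

No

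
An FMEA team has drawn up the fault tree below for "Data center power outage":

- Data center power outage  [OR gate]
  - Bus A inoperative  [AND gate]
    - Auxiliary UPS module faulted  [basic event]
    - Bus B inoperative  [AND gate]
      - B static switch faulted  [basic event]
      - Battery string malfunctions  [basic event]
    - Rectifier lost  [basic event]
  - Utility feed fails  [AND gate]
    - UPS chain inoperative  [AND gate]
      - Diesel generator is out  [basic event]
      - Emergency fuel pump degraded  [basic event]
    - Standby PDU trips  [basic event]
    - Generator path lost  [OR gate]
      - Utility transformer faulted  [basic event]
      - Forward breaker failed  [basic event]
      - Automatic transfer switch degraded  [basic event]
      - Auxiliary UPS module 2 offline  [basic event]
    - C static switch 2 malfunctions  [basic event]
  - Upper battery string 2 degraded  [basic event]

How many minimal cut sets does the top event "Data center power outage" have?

Bus B inoperative [AND]: one cut set from each child combined → 1 × 1 = 1 cut set(s).
Bus A inoperative [AND]: one cut set from each child combined → 1 × 1 × 1 = 1 cut set(s).
UPS chain inoperative [AND]: one cut set from each child combined → 1 × 1 = 1 cut set(s).
Generator path lost [OR]: union of children's cut sets → 4 cut set(s).
Utility feed fails [AND]: one cut set from each child combined → 1 × 1 × 4 × 1 = 4 cut set(s).
Data center power outage [OR]: union of children's cut sets → 6 cut set(s).
Minimal cut sets: {Auxiliary UPS module faulted, B static switch faulted, Battery string malfunctions, Rectifier lost}; {C static switch 2 malfunctions, Diesel generator is out, Emergency fuel pump degraded, Standby PDU trips, Utility transformer faulted}; {C static switch 2 malfunctions, Diesel generator is out, Emergency fuel pump degraded, Forward breaker failed, Standby PDU trips}; {Automatic transfer switch degraded, C static switch 2 malfunctions, Diesel generator is out, Emergency fuel pump degraded, Standby PDU trips}; {Auxiliary UPS module 2 offline, C static switch 2 malfunctions, Diesel generator is out, Emergency fuel pump degraded, Standby PDU trips}; {Upper battery string 2 degraded}.

6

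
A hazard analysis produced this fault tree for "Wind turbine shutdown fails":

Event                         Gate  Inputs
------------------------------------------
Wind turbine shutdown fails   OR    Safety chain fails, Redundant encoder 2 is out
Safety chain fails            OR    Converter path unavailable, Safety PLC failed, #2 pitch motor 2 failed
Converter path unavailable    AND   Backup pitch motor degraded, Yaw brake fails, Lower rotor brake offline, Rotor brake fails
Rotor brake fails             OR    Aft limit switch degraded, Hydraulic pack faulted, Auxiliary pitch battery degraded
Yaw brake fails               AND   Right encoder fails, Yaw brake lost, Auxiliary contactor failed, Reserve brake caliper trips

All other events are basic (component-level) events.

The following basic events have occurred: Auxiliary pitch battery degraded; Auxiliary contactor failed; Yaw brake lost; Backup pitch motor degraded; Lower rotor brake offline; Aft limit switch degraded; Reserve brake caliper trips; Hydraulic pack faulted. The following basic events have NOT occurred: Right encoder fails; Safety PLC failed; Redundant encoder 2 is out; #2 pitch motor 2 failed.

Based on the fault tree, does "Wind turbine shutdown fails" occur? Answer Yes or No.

Yaw brake fails [AND]: Right encoder fails=not, Yaw brake lost=occurs, Auxiliary contactor failed=occurs, Reserve brake caliper trips=occurs → not all inputs occur → does not occur.
Rotor brake fails [OR]: Aft limit switch degraded=occurs, Hydraulic pack faulted=occurs, Auxiliary pitch battery degraded=occurs → at least one input occurs → occurs.
Converter path unavailable [AND]: Backup pitch motor degraded=occurs, Yaw brake fails=not, Lower rotor brake offline=occurs, Rotor brake fails=occurs → not all inputs occur → does not occur.
Safety chain fails [OR]: Converter path unavailable=not, Safety PLC failed=not, #2 pitch motor 2 failed=not → no input occurs → does not occur.
Wind turbine shutdown fails [OR]: Safety chain fails=not, Redundant encoder 2 is out=not → no input occurs → does not occur.

No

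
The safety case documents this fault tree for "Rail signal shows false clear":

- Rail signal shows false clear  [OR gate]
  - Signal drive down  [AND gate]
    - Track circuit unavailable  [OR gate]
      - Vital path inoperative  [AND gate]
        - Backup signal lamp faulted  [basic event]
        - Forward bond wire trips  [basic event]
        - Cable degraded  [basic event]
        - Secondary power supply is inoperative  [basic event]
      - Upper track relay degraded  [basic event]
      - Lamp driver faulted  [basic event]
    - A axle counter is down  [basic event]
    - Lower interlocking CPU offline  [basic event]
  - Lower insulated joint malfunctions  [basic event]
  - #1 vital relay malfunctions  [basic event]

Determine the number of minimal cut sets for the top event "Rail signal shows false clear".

5

Vital path inoperative [AND]: one cut set from each child combined → 1 × 1 × 1 × 1 = 1 cut set(s).
Track circuit unavailable [OR]: union of children's cut sets → 3 cut set(s).
Signal drive down [AND]: one cut set from each child combined → 3 × 1 × 1 = 3 cut set(s).
Rail signal shows false clear [OR]: union of children's cut sets → 5 cut set(s).
Minimal cut sets: {A axle counter is down, Backup signal lamp faulted, Cable degraded, Forward bond wire trips, Lower interlocking CPU offline, Secondary power supply is inoperative}; {A axle counter is down, Lower interlocking CPU offline, Upper track relay degraded}; {A axle counter is down, Lamp driver faulted, Lower interlocking CPU offline}; {Lower insulated joint malfunctions}; {#1 vital relay malfunctions}.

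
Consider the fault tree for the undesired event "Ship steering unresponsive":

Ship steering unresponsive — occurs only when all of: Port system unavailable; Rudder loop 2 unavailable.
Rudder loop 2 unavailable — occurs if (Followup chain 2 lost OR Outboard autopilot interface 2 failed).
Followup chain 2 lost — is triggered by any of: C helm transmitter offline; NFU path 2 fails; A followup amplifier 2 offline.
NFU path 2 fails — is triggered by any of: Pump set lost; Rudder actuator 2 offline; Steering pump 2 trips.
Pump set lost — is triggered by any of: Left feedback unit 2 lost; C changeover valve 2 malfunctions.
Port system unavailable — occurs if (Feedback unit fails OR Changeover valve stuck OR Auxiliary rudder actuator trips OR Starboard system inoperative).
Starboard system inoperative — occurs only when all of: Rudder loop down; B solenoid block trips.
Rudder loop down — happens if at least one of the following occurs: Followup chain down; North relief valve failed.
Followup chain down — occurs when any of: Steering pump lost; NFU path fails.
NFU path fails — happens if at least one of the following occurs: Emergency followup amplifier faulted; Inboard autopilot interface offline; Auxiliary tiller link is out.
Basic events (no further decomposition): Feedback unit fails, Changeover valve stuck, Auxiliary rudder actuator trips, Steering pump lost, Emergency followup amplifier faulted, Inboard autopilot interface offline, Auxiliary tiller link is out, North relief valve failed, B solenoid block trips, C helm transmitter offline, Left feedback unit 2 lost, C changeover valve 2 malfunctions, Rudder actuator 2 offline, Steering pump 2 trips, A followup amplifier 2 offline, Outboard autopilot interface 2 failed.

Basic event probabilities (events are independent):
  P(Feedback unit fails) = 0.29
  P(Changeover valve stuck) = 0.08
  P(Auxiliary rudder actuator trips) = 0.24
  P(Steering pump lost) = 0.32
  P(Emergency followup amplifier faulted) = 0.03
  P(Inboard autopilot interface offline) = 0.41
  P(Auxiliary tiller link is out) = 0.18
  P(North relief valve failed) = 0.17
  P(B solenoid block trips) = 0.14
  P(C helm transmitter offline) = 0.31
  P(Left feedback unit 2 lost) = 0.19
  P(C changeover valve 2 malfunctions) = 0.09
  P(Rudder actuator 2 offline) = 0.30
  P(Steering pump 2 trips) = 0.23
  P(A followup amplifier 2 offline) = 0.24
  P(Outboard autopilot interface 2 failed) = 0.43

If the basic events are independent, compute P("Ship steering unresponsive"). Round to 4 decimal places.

P(NFU path fails) [OR] = 1 − (1−0.03) × (1−0.41) × (1−0.18) = 0.530714
P(Followup chain down) [OR] = 1 − (1−0.32) × (1−0.530714) = 0.680886
P(Rudder loop down) [OR] = 1 − (1−0.680886) × (1−0.17) = 0.735135
P(Starboard system inoperative) [AND] = 0.735135 × 0.14 = 0.102919
P(Port system unavailable) [OR] = 1 − (1−0.29) × (1−0.08) × (1−0.24) × (1−0.102919) = 0.554660
P(Pump set lost) [OR] = 1 − (1−0.19) × (1−0.09) = 0.262900
P(NFU path 2 fails) [OR] = 1 − (1−0.262900) × (1−0.30) × (1−0.23) = 0.602703
P(Followup chain 2 lost) [OR] = 1 − (1−0.31) × (1−0.602703) × (1−0.24) = 0.791657
P(Rudder loop 2 unavailable) [OR] = 1 − (1−0.791657) × (1−0.43) = 0.881244
P(Ship steering unresponsive) [AND] = 0.554660 × 0.881244 = 0.488791
Rounded to 4 decimal places: P(Ship steering unresponsive) ≈ 0.4888.

0.4888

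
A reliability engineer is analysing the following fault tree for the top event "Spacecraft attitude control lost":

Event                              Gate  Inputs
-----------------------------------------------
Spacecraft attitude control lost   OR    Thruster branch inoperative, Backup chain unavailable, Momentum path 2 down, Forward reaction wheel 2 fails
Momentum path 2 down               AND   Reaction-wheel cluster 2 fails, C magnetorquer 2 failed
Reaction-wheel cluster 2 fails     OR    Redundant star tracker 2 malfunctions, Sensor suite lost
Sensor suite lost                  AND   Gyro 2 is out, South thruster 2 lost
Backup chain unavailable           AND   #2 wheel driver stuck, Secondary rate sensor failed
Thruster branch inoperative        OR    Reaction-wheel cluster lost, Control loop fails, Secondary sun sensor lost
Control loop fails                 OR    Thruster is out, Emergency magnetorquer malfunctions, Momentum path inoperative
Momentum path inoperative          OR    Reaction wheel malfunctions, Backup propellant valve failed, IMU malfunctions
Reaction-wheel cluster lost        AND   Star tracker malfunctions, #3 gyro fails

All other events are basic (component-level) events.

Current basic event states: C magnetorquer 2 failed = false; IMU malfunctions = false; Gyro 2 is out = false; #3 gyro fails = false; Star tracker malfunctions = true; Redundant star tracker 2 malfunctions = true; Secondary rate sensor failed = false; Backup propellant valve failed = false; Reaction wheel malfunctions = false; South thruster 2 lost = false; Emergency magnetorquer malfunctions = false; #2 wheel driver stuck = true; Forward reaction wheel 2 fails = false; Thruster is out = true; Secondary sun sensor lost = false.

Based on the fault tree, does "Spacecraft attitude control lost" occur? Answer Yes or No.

Yes

Reaction-wheel cluster lost [AND]: Star tracker malfunctions=occurs, #3 gyro fails=not → not all inputs occur → does not occur.
Momentum path inoperative [OR]: Reaction wheel malfunctions=not, Backup propellant valve failed=not, IMU malfunctions=not → no input occurs → does not occur.
Control loop fails [OR]: Thruster is out=occurs, Emergency magnetorquer malfunctions=not, Momentum path inoperative=not → at least one input occurs → occurs.
Thruster branch inoperative [OR]: Reaction-wheel cluster lost=not, Control loop fails=occurs, Secondary sun sensor lost=not → at least one input occurs → occurs.
Backup chain unavailable [AND]: #2 wheel driver stuck=occurs, Secondary rate sensor failed=not → not all inputs occur → does not occur.
Sensor suite lost [AND]: Gyro 2 is out=not, South thruster 2 lost=not → not all inputs occur → does not occur.
Reaction-wheel cluster 2 fails [OR]: Redundant star tracker 2 malfunctions=occurs, Sensor suite lost=not → at least one input occurs → occurs.
Momentum path 2 down [AND]: Reaction-wheel cluster 2 fails=occurs, C magnetorquer 2 failed=not → not all inputs occur → does not occur.
Spacecraft attitude control lost [OR]: Thruster branch inoperative=occurs, Backup chain unavailable=not, Momentum path 2 down=not, Forward reaction wheel 2 fails=not → at least one input occurs → occurs.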